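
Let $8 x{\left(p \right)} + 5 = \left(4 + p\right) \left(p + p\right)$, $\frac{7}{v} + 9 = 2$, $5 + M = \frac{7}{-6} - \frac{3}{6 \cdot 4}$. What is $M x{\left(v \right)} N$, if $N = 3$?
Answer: $\frac{1661}{64} \approx 25.953$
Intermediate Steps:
$M = - \frac{151}{24}$ ($M = -5 + \left(\frac{7}{-6} - \frac{3}{6 \cdot 4}\right) = -5 - \left(\frac{7}{6} + \frac{3}{24}\right) = -5 - \frac{31}{24} = - \frac{151}{24} \approx -6.2917$)
$v = -1$ ($v = \frac{7}{-9 + 2} = \frac{7}{-7} = 7 \left(- \frac{1}{7}\right) = -1$)
$x{\left(p \right)} = - \frac{5}{8} + \frac{p \left(4 + p\right)}{4}$ ($x{\left(p \right)} = - \frac{5}{8} + \frac{\left(4 + p\right) \left(p + p\right)}{8} = - \frac{5}{8} + \frac{\left(4 + p\right) 2 p}{8} = - \frac{5}{8} + \frac{2 p \left(4 + p\right)}{8} = - \frac{5}{8} + \frac{p \left(4 + p\right)}{4}$)
$M x{\left(v \right)} N = - \frac{151 \left(- \frac{5}{8} - 1 + \frac{\left(-1\right)^{2}}{4}\right)}{24} \cdot 3 = - \frac{151 \left(- \frac{5}{8} - 1 + \frac{1}{4} \cdot 1\right)}{24} \cdot 3 = - \frac{151 \left(- \frac{5}{8} - 1 + \frac{1}{4}\right)}{24} \cdot 3 = \left(- \frac{151}{24}\right) \left(- \frac{11}{8}\right) 3 = \frac{1661}{192} \cdot 3 = \frac{1661}{64}$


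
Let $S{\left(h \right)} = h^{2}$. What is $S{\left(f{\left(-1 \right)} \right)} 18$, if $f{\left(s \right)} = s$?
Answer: $18$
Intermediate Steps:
$S{\left(f{\left(-1 \right)} \right)} 18 = \left(-1\right)^{2} \cdot 18 = 1 \cdot 18 = 18$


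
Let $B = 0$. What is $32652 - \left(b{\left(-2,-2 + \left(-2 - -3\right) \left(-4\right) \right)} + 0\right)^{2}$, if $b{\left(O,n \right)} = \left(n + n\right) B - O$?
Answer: $32648$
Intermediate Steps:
$b{\left(O,n \right)} = - O$ ($b{\left(O,n \right)} = \left(n + n\right) 0 - O = 2 n 0 - O = 0 - O = - O$)
$32652 - \left(b{\left(-2,-2 + \left(-2 - -3\right) \left(-4\right) \right)} + 0\right)^{2} = 32652 - \left(\left(-1\right) \left(-2\right) + 0\right)^{2} = 32652 - \left(2 + 0\right)^{2} = 32652 - 2^{2} = 32652 - 4 = 32648$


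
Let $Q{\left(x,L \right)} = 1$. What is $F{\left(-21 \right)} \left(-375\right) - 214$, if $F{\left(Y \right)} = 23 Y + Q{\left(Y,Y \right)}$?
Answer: $180536$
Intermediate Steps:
$F{\left(Y \right)} = 1 + 23 Y$ ($F{\left(Y \right)} = 23 Y + 1 = 1 + 23 Y$)
$F{\left(-21 \right)} \left(-375\right) - 214 = \left(1 + 23 \left(-21\right)\right) \left(-375\right) - 214 = \left(1 - 483\right) \left(-375\right) - 214 = \left(-482\right) \left(-375\right) - 214 = 180750 - 214 = 180536$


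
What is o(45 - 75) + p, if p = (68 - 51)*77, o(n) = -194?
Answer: 1115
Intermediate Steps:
p = 1309 (p = 17*77 = 1309)
o(45 - 75) + p = -194 + 1309 = 1115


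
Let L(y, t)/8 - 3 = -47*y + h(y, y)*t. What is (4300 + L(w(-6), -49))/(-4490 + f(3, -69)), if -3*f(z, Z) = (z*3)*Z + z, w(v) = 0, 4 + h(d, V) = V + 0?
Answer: -491/357 ≈ -1.3754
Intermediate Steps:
h(d, V) = -4 + V (h(d, V) = -4 + (V + 0) = -4 + V)
L(y, t) = 24 - 376*y + 8*t*(-4 + y) (L(y, t) = 24 + 8*(-47*y + (-4 + y)*t) = 24 + 8*(-47*y + t*(-4 + y)) = 24 + (-376*y + 8*t*(-4 + y)) = 24 - 376*y + 8*t*(-4 + y))
f(z, Z) = -z/3 - Z*z (f(z, Z) = -((z*3)*Z + z)/3 = -((3*z)*Z + z)/3 = -(3*Z*z + z)/3 = -(z + 3*Z*z)/3 = -z/3 - Z*z)
(4300 + L(w(-6), -49))/(-4490 + f(3, -69)) = (4300 + (24 - 376*0 + 8*(-49)*(-4 + 0)))/(-4490 - 1*3*(1/3 - 69)) = (4300 + (24 + 0 + 8*(-49)*(-4)))/(-4490 - 1*3*(-206/3)) = (4300 + (24 + 0 + 1568))/(-4490 + 206) = (4300 + 1592)/(-4284) = 5892*(-1/4284) = -491/357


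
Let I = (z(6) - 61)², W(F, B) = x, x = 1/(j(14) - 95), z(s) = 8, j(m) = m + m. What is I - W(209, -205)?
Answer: 188204/67 ≈ 2809.0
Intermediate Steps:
j(m) = 2*m
x = -1/67 (x = 1/(2*14 - 95) = 1/(28 - 95) = 1/(-67) = -1/67 ≈ -0.014925)
W(F, B) = -1/67
I = 2809 (I = (8 - 61)² = (-53)² = 2809)
I - W(209, -205) = 2809 - 1*(-1/67) = 2809 + 1/67 = 188204/67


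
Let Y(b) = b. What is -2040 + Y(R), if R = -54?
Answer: -2094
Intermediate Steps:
-2040 + Y(R) = -2040 - 54 = -2094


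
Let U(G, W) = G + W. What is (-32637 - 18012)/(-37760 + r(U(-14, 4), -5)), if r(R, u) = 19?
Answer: 50649/37741 ≈ 1.3420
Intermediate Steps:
(-32637 - 18012)/(-37760 + r(U(-14, 4), -5)) = (-32637 - 18012)/(-37760 + 19) = -50649/(-37741) = -50649*(-1/37741) = 50649/37741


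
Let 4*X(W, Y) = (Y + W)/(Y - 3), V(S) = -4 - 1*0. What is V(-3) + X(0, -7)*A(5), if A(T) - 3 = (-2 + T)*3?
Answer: -19/10 ≈ -1.9000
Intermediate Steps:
A(T) = -3 + 3*T (A(T) = 3 + (-2 + T)*3 = 3 + (-6 + 3*T) = -3 + 3*T)
V(S) = -4 (V(S) = -4 + 0 = -4)
X(W, Y) = (W + Y)/(4*(-3 + Y)) (X(W, Y) = ((Y + W)/(Y - 3))/4 = ((W + Y)/(-3 + Y))/4 = (W + Y)/(4*(-3 + Y)))
V(-3) + X(0, -7)*A(5) = -4 + ((0 - 7)/(4*(-3 - 7)))*(-3 + 3*5) = -4 + ((¼)*(-7)/(-10))*(-3 + 15) = -4 + ((¼)*(-⅒)*(-7))*12 = -4 + (7/40)*12 = -4 + 21/10 = -19/10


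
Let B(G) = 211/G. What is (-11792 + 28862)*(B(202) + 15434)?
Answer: 26611097265/101 ≈ 2.6348e+8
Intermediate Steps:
(-11792 + 28862)*(B(202) + 15434) = (-11792 + 28862)*(211/202 + 15434) = 17070*(211*(1/202) + 15434) = 17070*(211/202 + 15434) = 17070*(3117879/202) = 26611097265/101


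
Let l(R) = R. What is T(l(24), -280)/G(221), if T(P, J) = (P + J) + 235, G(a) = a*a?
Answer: -21/48841 ≈ -0.00042997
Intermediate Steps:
G(a) = a²
T(P, J) = 235 + J + P (T(P, J) = (J + P) + 235 = 235 + J + P)
T(l(24), -280)/G(221) = (235 - 280 + 24)/(221²) = -21/48841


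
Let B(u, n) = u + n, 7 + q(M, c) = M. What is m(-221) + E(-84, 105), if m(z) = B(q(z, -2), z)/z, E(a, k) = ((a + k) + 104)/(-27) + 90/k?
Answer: -72712/41769 ≈ -1.7408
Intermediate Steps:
q(M, c) = -7 + M
B(u, n) = n + u
E(a, k) = -104/27 + 90/k - a/27 - k/27 (E(a, k) = (104 + a + k)*(-1/27) + 90/k = (-104/27 - a/27 - k/27) + 90/k = -104/27 + 90/k - a/27 - k/27)
m(z) = (-7 + 2*z)/z (m(z) = (z + (-7 + z))/z = (-7 + 2*z)/z)
m(-221) + E(-84, 105) = (2 - 7/(-221)) + (1/27)*(2430 - 1*105*(104 - 84 + 105))/105 = (2 - 7*(-1/221)) + (1/27)*(1/105)*(2430 - 1*105*125) = (2 + 7/221) + (1/27)*(1/105)*(2430 - 13125) = 449/221 + (1/27)*(1/105)*(-10695) = 449/221 - 713/189 = -72712/41769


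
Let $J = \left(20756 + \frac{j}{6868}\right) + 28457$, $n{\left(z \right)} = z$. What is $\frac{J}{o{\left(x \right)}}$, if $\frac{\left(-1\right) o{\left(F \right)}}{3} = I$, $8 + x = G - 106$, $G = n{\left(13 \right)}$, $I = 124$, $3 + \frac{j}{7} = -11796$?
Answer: $- \frac{337912291}{2554896} \approx -132.26$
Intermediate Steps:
$j = -82593$ ($j = -21 + 7 \left(-11796\right) = -21 - 82572 = -82593$)
$G = 13$
$x = -101$ ($x = -8 + \left(13 - 106\right) = -8 - 93 = -101$)
$o{\left(F \right)} = -372$ ($o{\left(F \right)} = \left(-3\right) 124 = -372$)
$J = \frac{337912291}{6868}$ ($J = \left(20756 - \frac{82593}{6868}\right) + 28457 = \frac{142469615}{6868} + 28457 = \frac{337912291}{6868} \approx 49201.0$)
$\frac{J}{o{\left(x \right)}} = \frac{337912291}{6868 \left(-372\right)} = \frac{337912291}{6868} \left(- \frac{1}{372}\right) = - \frac{337912291}{2554896}$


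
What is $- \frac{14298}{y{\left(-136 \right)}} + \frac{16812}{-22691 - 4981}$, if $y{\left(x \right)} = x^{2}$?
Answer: $- \frac{14721021}{10662944} \approx -1.3806$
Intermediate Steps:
$- \frac{14298}{y{\left(-136 \right)}} + \frac{16812}{-22691 - 4981} = - \frac{14298}{\left(-136\right)^{2}} + \frac{16812}{-22691 - 4981} = - \frac{14298}{18496} + \frac{16812}{-27672} = \left(-14298\right) \frac{1}{18496} + 16812 \left(- \frac{1}{27672}\right) = - \frac{7149}{9248} - \frac{1401}{2306} = - \frac{14721021}{10662944}$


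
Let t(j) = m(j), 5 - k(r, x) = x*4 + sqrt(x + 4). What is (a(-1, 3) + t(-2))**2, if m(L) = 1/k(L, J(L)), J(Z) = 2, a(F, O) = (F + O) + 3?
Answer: 50/3 + 8*sqrt(6)/3 ≈ 23.199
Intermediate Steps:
a(F, O) = 3 + F + O
k(r, x) = 5 - sqrt(4 + x) - 4*x (k(r, x) = 5 - (x*4 + sqrt(x + 4)) = 5 - (4*x + sqrt(4 + x)) = 5 - (sqrt(4 + x) + 4*x) = 5 + (-sqrt(4 + x) - 4*x) = 5 - sqrt(4 + x) - 4*x)
m(L) = 1/(-3 - sqrt(6)) (m(L) = 1/(5 - sqrt(4 + 2) - 4*2) = 1/(5 - sqrt(6) - 8) = 1/(-3 - sqrt(6)))
t(j) = -1 + sqrt(6)/3
(a(-1, 3) + t(-2))**2 = ((3 - 1 + 3) + (-1 + sqrt(6)/3))**2 = (5 + (-1 + sqrt(6)/3))**2 = (4 + sqrt(6)/3)**2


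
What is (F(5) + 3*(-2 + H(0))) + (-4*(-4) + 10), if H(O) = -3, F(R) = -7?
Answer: 4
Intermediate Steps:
(F(5) + 3*(-2 + H(0))) + (-4*(-4) + 10) = (-7 + 3*(-2 - 3)) + (-4*(-4) + 10) = (-7 + 3*(-5)) + (16 + 10) = (-7 - 15) + 26 = -22 + 26 = 4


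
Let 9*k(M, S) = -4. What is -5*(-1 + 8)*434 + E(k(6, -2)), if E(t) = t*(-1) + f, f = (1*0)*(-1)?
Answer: -136706/9 ≈ -15190.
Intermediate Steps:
f = 0 (f = 0*(-1) = 0)
k(M, S) = -4/9 (k(M, S) = (⅑)*(-4) = -4/9)
E(t) = -t (E(t) = t*(-1) + 0 = -t + 0 = -t)
-5*(-1 + 8)*434 + E(k(6, -2)) = -5*(-1 + 8)*434 - 1*(-4/9) = -5*7*434 + 4/9 = -35*434 + 4/9 = -15190 + 4/9 = -136706/9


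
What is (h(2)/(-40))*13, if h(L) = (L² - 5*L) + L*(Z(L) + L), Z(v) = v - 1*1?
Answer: 0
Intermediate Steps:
Z(v) = -1 + v (Z(v) = v - 1 = -1 + v)
h(L) = L² - 5*L + L*(-1 + 2*L) (h(L) = (L² - 5*L) + L*((-1 + L) + L) = (L² - 5*L) + L*(-1 + 2*L) = L² - 5*L + L*(-1 + 2*L))
(h(2)/(-40))*13 = ((3*2*(-2 + 2))/(-40))*13 = -3*2*0/40*13 = -1/40*0*13 = 0*13 = 0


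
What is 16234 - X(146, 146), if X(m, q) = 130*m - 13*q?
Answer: -848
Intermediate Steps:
X(m, q) = -13*q + 130*m
16234 - X(146, 146) = 16234 - (-13*146 + 130*146) = 16234 - (-1898 + 18980) = 16234 - 1*17082 = 16234 - 17082 = -848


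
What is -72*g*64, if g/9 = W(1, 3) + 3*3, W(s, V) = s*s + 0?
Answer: -414720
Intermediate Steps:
W(s, V) = s**2 (W(s, V) = s**2 + 0 = s**2)
g = 90 (g = 9*(1**2 + 3*3) = 9*(1 + 9) = 9*10 = 90)
-72*g*64 = -72*90*64 = -6480*64 = -414720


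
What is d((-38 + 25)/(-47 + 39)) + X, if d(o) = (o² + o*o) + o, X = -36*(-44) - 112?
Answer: 47325/32 ≈ 1478.9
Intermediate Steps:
X = 1472 (X = 1584 - 112 = 1472)
d(o) = o + 2*o² (d(o) = (o² + o²) + o = 2*o² + o = o + 2*o²)
d((-38 + 25)/(-47 + 39)) + X = ((-38 + 25)/(-47 + 39))*(1 + 2*((-38 + 25)/(-47 + 39))) + 1472 = (-13/(-8))*(1 + 2*(-13/(-8))) + 1472 = (-13*(-⅛))*(1 + 2*(-13*(-⅛))) + 1472 = 13*(1 + 2*(13/8))/8 + 1472 = 13*(1 + 13/4)/8 + 1472 = (13/8)*(17/4) + 1472 = 221/32 + 1472 = 47325/32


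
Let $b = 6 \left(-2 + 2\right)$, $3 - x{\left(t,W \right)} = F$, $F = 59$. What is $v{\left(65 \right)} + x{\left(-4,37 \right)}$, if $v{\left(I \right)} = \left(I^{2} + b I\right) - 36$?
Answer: $4133$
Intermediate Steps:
$x{\left(t,W \right)} = -56$ ($x{\left(t,W \right)} = 3 - 59 = -56$)
$b = 0$ ($b = 6 \cdot 0 = 0$)
$v{\left(I \right)} = -36 + I^{2}$ ($v{\left(I \right)} = \left(I^{2} + 0 I\right) - 36 = \left(I^{2} + 0\right) - 36 = I^{2} - 36 = -36 + I^{2}$)
$v{\left(65 \right)} + x{\left(-4,37 \right)} = \left(-36 + 65^{2}\right) - 56 = \left(-36 + 4225\right) - 56 = 4189 - 56 = 4133$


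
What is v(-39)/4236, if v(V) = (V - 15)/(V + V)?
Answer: 3/18356 ≈ 0.00016343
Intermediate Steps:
v(V) = (-15 + V)/(2*V) (v(V) = (-15 + V)/((2*V)) = (-15 + V)*(1/(2*V)) = (-15 + V)/(2*V))
v(-39)/4236 = ((½)*(-15 - 39)/(-39))/4236 = ((½)*(-1/39)*(-54))*(1/4236) = (9/13)*(1/4236) = 3/18356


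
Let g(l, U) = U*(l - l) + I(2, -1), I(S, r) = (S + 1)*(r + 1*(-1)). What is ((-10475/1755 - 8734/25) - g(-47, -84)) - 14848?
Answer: -133356559/8775 ≈ -15197.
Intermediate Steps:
I(S, r) = (1 + S)*(-1 + r) (I(S, r) = (1 + S)*(r - 1) = (1 + S)*(-1 + r))
g(l, U) = -6 (g(l, U) = U*(l - l) + (-1 - 1 - 1*2 + 2*(-1)) = U*0 + (-1 - 1 - 2 - 2) = 0 - 6 = -6)
((-10475/1755 - 8734/25) - g(-47, -84)) - 14848 = ((-10475/1755 - 8734/25) - 1*(-6)) - 14848 = ((-10475*1/1755 - 8734*1/25) + 6) - 14848 = ((-2095/351 - 8734/25) + 6) - 14848 = (-3118009/8775 + 6) - 14848 = -3065359/8775 - 14848 = -133356559/8775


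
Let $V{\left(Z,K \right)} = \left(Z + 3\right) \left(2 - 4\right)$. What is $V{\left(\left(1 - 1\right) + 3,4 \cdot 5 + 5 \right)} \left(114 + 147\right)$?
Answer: $-3132$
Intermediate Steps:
$V{\left(Z,K \right)} = -6 - 2 Z$ ($V{\left(Z,K \right)} = \left(3 + Z\right) \left(-2\right) = -6 - 2 Z$)
$V{\left(\left(1 - 1\right) + 3,4 \cdot 5 + 5 \right)} \left(114 + 147\right) = \left(-6 - 2 \left(\left(1 - 1\right) + 3\right)\right) \left(114 + 147\right) = \left(-6 - 2 \left(0 + 3\right)\right) 261 = \left(-6 - 6\right) 261 = \left(-12\right) 261 = -3132$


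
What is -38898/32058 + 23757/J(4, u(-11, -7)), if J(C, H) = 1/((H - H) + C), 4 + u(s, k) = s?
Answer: 169242707/1781 ≈ 95027.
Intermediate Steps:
u(s, k) = -4 + s
J(C, H) = 1/C (J(C, H) = 1/(0 + C) = 1/C)
-38898/32058 + 23757/J(4, u(-11, -7)) = -38898/32058 + 23757/(1/4) = -38898*1/32058 + 23757/(¼) = -2161/1781 + 23757*4 = -2161/1781 + 95028 = 169242707/1781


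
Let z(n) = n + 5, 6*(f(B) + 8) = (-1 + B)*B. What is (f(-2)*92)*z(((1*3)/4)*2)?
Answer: -4186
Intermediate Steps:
f(B) = -8 + B*(-1 + B)/6 (f(B) = -8 + ((-1 + B)*B)/6 = -8 + (B*(-1 + B))/6 = -8 + B*(-1 + B)/6)
z(n) = 5 + n
(f(-2)*92)*z(((1*3)/4)*2) = ((-8 - ⅙*(-2) + (⅙)*(-2)²)*92)*(5 + ((1*3)/4)*2) = ((-8 + ⅓ + (⅙)*4)*92)*(5 + ((¼)*3)*2) = ((-8 + ⅓ + ⅔)*92)*(5 + (¾)*2) = (-7*92)*(5 + 3/2) = -644*13/2 = -4186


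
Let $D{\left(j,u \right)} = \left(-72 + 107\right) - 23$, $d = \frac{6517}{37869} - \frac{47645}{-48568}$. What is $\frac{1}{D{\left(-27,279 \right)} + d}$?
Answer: $\frac{141478584}{1860880405} \approx 0.076028$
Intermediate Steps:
$d = \frac{163137397}{141478584}$ ($d = 6517 \cdot \frac{1}{37869} - - \frac{3665}{3736} = \frac{6517}{37869} + \frac{3665}{3736} = \frac{163137397}{141478584} \approx 1.1531$)
$D{\left(j,u \right)} = 12$ ($D{\left(j,u \right)} = 35 - 23 = 12$)
$\frac{1}{D{\left(-27,279 \right)} + d} = \frac{1}{12 + \frac{163137397}{141478584}} = \frac{1}{\frac{1860880405}{141478584}} = \frac{141478584}{1860880405}$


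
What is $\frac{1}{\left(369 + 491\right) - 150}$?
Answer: $\frac{1}{710} \approx 0.0014085$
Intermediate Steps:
$\frac{1}{\left(369 + 491\right) - 150} = \frac{1}{860 - 150} = \frac{1}{710}$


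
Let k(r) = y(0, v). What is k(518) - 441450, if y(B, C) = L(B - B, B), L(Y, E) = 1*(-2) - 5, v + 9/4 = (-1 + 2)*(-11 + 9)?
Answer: -441457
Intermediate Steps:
v = -17/4 (v = -9/4 + (-1 + 2)*(-11 + 9) = -9/4 + 1*(-2) = -9/4 - 2 = -17/4 ≈ -4.2500)
L(Y, E) = -7 (L(Y, E) = -2 - 5 = -7)
y(B, C) = -7
k(r) = -7
k(518) - 441450 = -7 - 441450 = -441457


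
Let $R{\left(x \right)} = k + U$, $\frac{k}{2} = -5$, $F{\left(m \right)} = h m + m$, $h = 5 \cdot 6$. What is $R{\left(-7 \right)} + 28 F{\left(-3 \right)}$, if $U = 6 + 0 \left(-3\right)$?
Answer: $-2608$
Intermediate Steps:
$h = 30$
$F{\left(m \right)} = 31 m$ ($F{\left(m \right)} = 30 m + m = 31 m$)
$k = -10$ ($k = 2 \left(-5\right) = -10$)
$U = 6$ ($U = 6 + 0 = 6$)
$R{\left(x \right)} = -4$ ($R{\left(x \right)} = -10 + 6 = -4$)
$R{\left(-7 \right)} + 28 F{\left(-3 \right)} = -4 + 28 \cdot 31 \left(-3\right) = -4 + 28 \left(-93\right) = -4 - 2604 = -2608$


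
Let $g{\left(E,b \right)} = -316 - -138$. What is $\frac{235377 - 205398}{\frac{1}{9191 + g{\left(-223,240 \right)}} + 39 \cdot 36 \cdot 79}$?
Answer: $\frac{270200727}{999685909} \approx 0.27029$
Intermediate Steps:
$g{\left(E,b \right)} = -178$ ($g{\left(E,b \right)} = -316 + 138 = -178$)
$\frac{235377 - 205398}{\frac{1}{9191 + g{\left(-223,240 \right)}} + 39 \cdot 36 \cdot 79} = \frac{235377 - 205398}{\frac{1}{9191 - 178} + 39 \cdot 36 \cdot 79} = \frac{29979}{\frac{1}{9013} + 1404 \cdot 79} = \frac{29979}{\frac{1}{9013} + 110916} = \frac{29979}{\frac{999685909}{9013}} = 29979 \cdot \frac{9013}{999685909} = \frac{270200727}{999685909}$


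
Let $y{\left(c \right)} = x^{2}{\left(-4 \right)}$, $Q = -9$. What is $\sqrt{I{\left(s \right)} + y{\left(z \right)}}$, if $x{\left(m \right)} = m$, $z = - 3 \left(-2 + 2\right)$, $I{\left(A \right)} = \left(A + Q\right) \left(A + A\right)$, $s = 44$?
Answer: $6 \sqrt{86} \approx 55.642$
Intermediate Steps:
$I{\left(A \right)} = 2 A \left(-9 + A\right)$ ($I{\left(A \right)} = \left(A - 9\right) \left(A + A\right) = \left(-9 + A\right) 2 A = 2 A \left(-9 + A\right)$)
$z = 0$ ($z = \left(-3\right) 0 = 0$)
$y{\left(c \right)} = 16$ ($y{\left(c \right)} = \left(-4\right)^{2} = 16$)
$\sqrt{I{\left(s \right)} + y{\left(z \right)}} = \sqrt{2 \cdot 44 \left(-9 + 44\right) + 16} = \sqrt{2 \cdot 44 \cdot 35 + 16} = \sqrt{3080 + 16} = \sqrt{3096} = 6 \sqrt{86}$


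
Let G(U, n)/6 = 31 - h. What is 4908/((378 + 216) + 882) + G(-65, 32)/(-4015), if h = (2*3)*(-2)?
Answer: 1610401/493845 ≈ 3.2609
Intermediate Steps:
h = -12 (h = 6*(-2) = -12)
G(U, n) = 258 (G(U, n) = 6*(31 - 1*(-12)) = 6*(31 + 12) = 6*43 = 258)
4908/((378 + 216) + 882) + G(-65, 32)/(-4015) = 4908/((378 + 216) + 882) + 258/(-4015) = 4908/(594 + 882) + 258*(-1/4015) = 4908/1476 - 258/4015 = 4908*(1/1476) - 258/4015 = 409/123 - 258/4015 = 1610401/493845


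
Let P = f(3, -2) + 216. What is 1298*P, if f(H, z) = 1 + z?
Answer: 279070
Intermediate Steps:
P = 215 (P = (1 - 2) + 216 = -1 + 216 = 215)
1298*P = 1298*215 = 279070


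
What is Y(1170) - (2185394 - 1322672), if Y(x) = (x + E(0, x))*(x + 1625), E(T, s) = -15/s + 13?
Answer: 14662363/6 ≈ 2.4437e+6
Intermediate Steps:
E(T, s) = 13 - 15/s
Y(x) = (1625 + x)*(13 + x - 15/x) (Y(x) = (x + (13 - 15/x))*(x + 1625) = (13 + x - 15/x)*(1625 + x) = (1625 + x)*(13 + x - 15/x))
Y(1170) - (2185394 - 1322672) = (21110 + 1170² - 24375/1170 + 1638*1170) - (2185394 - 1322672) = (21110 + 1368900 - 24375*1/1170 + 1916460) - 1*862722 = (21110 + 1368900 - 125/6 + 1916460) - 862722 = 19838695/6 - 862722 = 14662363/6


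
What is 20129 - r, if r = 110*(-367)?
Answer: 60499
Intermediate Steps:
r = -40370
20129 - r = 20129 - 1*(-40370) = 20129 + 40370 = 60499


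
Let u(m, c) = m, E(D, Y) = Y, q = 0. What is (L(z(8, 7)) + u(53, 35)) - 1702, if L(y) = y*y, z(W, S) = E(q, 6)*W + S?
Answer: 1376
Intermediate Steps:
z(W, S) = S + 6*W (z(W, S) = 6*W + S = S + 6*W)
L(y) = y²
(L(z(8, 7)) + u(53, 35)) - 1702 = ((7 + 6*8)² + 53) - 1702 = ((7 + 48)² + 53) - 1702 = (55² + 53) - 1702 = (3025 + 53) - 1702 = 3078 - 1702 = 1376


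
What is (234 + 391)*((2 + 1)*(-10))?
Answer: -18750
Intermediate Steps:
(234 + 391)*((2 + 1)*(-10)) = 625*(3*(-10)) = 625*(-30) = -18750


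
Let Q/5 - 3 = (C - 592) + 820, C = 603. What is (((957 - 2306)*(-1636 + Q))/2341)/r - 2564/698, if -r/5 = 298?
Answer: -1639360823/608671705 ≈ -2.6933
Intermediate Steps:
Q = 4170 (Q = 15 + 5*((603 - 592) + 820) = 15 + 5*(11 + 820) = 15 + 5*831 = 15 + 4155 = 4170)
r = -1490 (r = -5*298 = -1490)
(((957 - 2306)*(-1636 + Q))/2341)/r - 2564/698 = (((957 - 2306)*(-1636 + 4170))/2341)/(-1490) - 2564/698 = (-1349*2534*(1/2341))*(-1/1490) - 2564*1/698 = -3418366*1/2341*(-1/1490) - 1282/349 = -3418366/2341*(-1/1490) - 1282/349 = 1709183/1744045 - 1282/349 = -1639360823/608671705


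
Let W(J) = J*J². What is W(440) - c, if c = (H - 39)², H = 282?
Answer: 85124951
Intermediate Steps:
W(J) = J³
c = 59049 (c = (282 - 39)² = 243² = 59049)
W(440) - c = 440³ - 1*59049 = 85184000 - 59049 = 85124951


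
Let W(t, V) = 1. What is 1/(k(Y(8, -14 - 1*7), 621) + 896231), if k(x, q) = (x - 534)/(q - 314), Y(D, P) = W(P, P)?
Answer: 307/275142384 ≈ 1.1158e-6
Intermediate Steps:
Y(D, P) = 1
k(x, q) = (-534 + x)/(-314 + q)
1/(k(Y(8, -14 - 1*7), 621) + 896231) = 1/((-534 + 1)/(-314 + 621) + 896231) = 1/(-533/307 + 896231) = 1/(275142384/307) = 307/275142384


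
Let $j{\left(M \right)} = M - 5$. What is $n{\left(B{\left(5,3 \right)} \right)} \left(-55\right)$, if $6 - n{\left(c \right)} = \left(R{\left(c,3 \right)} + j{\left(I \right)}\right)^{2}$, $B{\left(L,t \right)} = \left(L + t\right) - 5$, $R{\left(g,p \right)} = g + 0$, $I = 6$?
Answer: $550$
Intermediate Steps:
$j{\left(M \right)} = -5 + M$
$R{\left(g,p \right)} = g$
$B{\left(L,t \right)} = -5 + L + t$
$n{\left(c \right)} = 6 - \left(1 + c\right)^{2}$ ($n{\left(c \right)} = 6 - \left(c + \left(-5 + 6\right)\right)^{2} = 6 - \left(c + 1\right)^{2} = 6 - \left(1 + c\right)^{2}$)
$n{\left(B{\left(5,3 \right)} \right)} \left(-55\right) = \left(6 - \left(1 + \left(-5 + 5 + 3\right)\right)^{2}\right) \left(-55\right) = \left(6 - \left(1 + 3\right)^{2}\right) \left(-55\right) = \left(6 - 4^{2}\right) \left(-55\right) = \left(6 - 16\right) \left(-55\right) = \left(-10\right) \left(-55\right) = 550$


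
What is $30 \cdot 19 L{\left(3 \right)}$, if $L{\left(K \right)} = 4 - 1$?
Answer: $1710$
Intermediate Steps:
$L{\left(K \right)} = 3$
$30 \cdot 19 L{\left(3 \right)} = 30 \cdot 19 \cdot 3 = 570 \cdot 3 = 1710$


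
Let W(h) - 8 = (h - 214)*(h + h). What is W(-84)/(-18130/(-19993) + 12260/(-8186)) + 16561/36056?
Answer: -18467149004612021/217917957000 ≈ -84744.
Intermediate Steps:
W(h) = 8 + 2*h*(-214 + h) (W(h) = 8 + (h - 214)*(h + h) = 8 + (-214 + h)*(2*h) = 8 + 2*h*(-214 + h))
W(-84)/(-18130/(-19993) + 12260/(-8186)) + 16561/36056 = (8 - 428*(-84) + 2*(-84)²)/(-18130/(-19993) + 12260/(-8186)) + 16561/36056 = (8 + 35952 + 2*7056)/(-18130*(-1/19993) + 12260*(-1/8186)) + 16561*(1/36056) = (8 + 35952 + 14112)/(18130/19993 - 6130/4093) + 16561/36056 = 50072/(-48351000/81831349) + 16561/36056 = 50072*(-81831349/48351000) + 16561/36056 = -512182413391/6043875 + 16561/36056 = -18467149004612021/217917957000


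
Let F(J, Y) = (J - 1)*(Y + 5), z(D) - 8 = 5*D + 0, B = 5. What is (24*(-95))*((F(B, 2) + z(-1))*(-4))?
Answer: 282720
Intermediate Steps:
z(D) = 8 + 5*D (z(D) = 8 + (5*D + 0) = 8 + 5*D)
F(J, Y) = (-1 + J)*(5 + Y)
(24*(-95))*((F(B, 2) + z(-1))*(-4)) = (24*(-95))*(((-5 - 1*2 + 5*5 + 5*2) + (8 + 5*(-1)))*(-4)) = -2280*((-5 - 2 + 25 + 10) + (8 - 5))*(-4) = -2280*(28 + 3)*(-4) = -70680*(-4) = -2280*(-124) = 282720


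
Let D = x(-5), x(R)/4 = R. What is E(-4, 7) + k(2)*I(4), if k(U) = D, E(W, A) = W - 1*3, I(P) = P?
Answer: -87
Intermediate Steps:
x(R) = 4*R
D = -20 (D = 4*(-5) = -20)
E(W, A) = -3 + W (E(W, A) = W - 3 = -3 + W)
k(U) = -20
E(-4, 7) + k(2)*I(4) = (-3 - 4) - 20*4 = -7 - 80 = -87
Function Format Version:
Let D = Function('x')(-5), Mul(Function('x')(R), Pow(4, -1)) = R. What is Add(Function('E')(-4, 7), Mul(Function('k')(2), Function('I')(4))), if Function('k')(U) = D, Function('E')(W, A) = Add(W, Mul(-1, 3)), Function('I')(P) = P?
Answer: -87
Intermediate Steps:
Function('x')(R) = Mul(4, R)
D = -20 (D = Mul(4, -5) = -20)
Function('E')(W, A) = Add(-3, W) (Function('E')(W, A) = Add(W, -3) = Add(-3, W))
Function('k')(U) = -20
Add(Function('E')(-4, 7), Mul(Function('k')(2), Function('I')(4))) = Add(Add(-3, -4), Mul(-20, 4)) = Add(-7, -80) = -87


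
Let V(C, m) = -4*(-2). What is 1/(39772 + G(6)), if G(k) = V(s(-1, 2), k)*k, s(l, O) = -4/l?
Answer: 1/39820 ≈ 2.5113e-5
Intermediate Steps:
V(C, m) = 8
G(k) = 8*k
1/(39772 + G(6)) = 1/(39772 + 8*6) = 1/(39772 + 48) = 1/39820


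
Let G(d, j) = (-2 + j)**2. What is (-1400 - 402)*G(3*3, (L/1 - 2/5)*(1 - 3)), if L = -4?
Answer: -2083112/25 ≈ -83325.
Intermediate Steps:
(-1400 - 402)*G(3*3, (L/1 - 2/5)*(1 - 3)) = (-1400 - 402)*(-2 + (-4/1 - 2/5)*(1 - 3))**2 = -1802*(-2 + (-4*1 - 2*1/5)*(-2))**2 = -1802*(-2 + (-4 - 2/5)*(-2))**2 = -1802*(-2 - 22/5*(-2))**2 = -1802*(-2 + 44/5)**2 = -1802*(34/5)**2 = -1802*1156/25 = -2083112/25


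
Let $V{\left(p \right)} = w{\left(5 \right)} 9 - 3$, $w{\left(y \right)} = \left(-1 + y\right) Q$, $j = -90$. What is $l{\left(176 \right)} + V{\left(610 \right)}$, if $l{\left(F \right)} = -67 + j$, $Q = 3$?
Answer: $-52$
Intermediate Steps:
$w{\left(y \right)} = -3 + 3 y$ ($w{\left(y \right)} = \left(-1 + y\right) 3 = -3 + 3 y$)
$l{\left(F \right)} = -157$ ($l{\left(F \right)} = -67 - 90 = -157$)
$V{\left(p \right)} = 105$ ($V{\left(p \right)} = \left(-3 + 3 \cdot 5\right) 9 - 3 = \left(-3 + 15\right) 9 - 3 = 12 \cdot 9 - 3 = 108 - 3 = 105$)
$l{\left(176 \right)} + V{\left(610 \right)} = -157 + 105 = -52$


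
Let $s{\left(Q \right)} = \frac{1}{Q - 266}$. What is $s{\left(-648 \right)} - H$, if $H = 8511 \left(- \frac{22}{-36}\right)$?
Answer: $- \frac{7130801}{1371} \approx -5201.2$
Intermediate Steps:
$H = \frac{31207}{6}$ ($H = 8511 \left(\left(-22\right) \left(- \frac{1}{36}\right)\right) = 8511 \cdot \frac{11}{18} = \frac{31207}{6} \approx 5201.2$)
$s{\left(Q \right)} = \frac{1}{-266 + Q}$
$s{\left(-648 \right)} - H = \frac{1}{-266 - 648} - \frac{31207}{6} = \frac{1}{-914} - \frac{31207}{6} = - \frac{1}{914} - \frac{31207}{6} = - \frac{7130801}{1371}$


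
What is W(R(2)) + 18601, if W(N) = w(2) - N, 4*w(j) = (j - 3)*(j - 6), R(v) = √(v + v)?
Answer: 18600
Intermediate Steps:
R(v) = √2*√v (R(v) = √(2*v) = √2*√v)
w(j) = (-6 + j)*(-3 + j)/4 (w(j) = ((j - 3)*(j - 6))/4 = ((-3 + j)*(-6 + j))/4 = ((-6 + j)*(-3 + j))/4 = (-6 + j)*(-3 + j)/4)
W(N) = 1 - N (W(N) = (9/2 - 9/4*2 + (¼)*2²) - N = (9/2 - 9/2 + (¼)*4) - N = (9/2 - 9/2 + 1) - N = 1 - N)
W(R(2)) + 18601 = (1 - √2*√2) + 18601 = (1 - 1*2) + 18601 = (1 - 2) + 18601 = -1 + 18601 = 18600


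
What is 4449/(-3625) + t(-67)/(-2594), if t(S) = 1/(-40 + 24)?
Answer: -184647671/150452000 ≈ -1.2273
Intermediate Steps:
t(S) = -1/16 (t(S) = 1/(-16) = -1/16)
4449/(-3625) + t(-67)/(-2594) = 4449/(-3625) - 1/16/(-2594) = 4449*(-1/3625) - 1/16*(-1/2594) = -4449/3625 + 1/41504 = -184647671/150452000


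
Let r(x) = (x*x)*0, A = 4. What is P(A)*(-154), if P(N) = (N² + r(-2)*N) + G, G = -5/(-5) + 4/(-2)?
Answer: -2310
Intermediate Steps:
r(x) = 0 (r(x) = x²*0 = 0)
G = -1 (G = -5*(-⅕) + 4*(-½) = 1 - 2 = -1)
P(N) = -1 + N² (P(N) = (N² + 0*N) - 1 = (N² + 0) - 1 = N² - 1 = -1 + N²)
P(A)*(-154) = (-1 + 4²)*(-154) = (-1 + 16)*(-154) = 15*(-154) = -2310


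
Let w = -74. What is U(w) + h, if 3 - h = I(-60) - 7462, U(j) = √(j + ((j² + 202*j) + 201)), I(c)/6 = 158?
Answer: 6517 + I*√9345 ≈ 6517.0 + 96.67*I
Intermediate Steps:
I(c) = 948 (I(c) = 6*158 = 948)
U(j) = √(201 + j² + 203*j) (U(j) = √(j + (201 + j² + 202*j)) = √(201 + j² + 203*j))
h = 6517 (h = 3 - (948 - 7462) = 3 - 1*(-6514) = 3 + 6514 = 6517)
U(w) + h = √(201 + (-74)² + 203*(-74)) + 6517 = √(201 + 5476 - 15022) + 6517 = √(-9345) + 6517 = I*√9345 + 6517 = 6517 + I*√9345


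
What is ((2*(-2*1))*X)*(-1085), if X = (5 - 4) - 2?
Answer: -4340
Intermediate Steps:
X = -1 (X = 1 - 2 = -1)
((2*(-2*1))*X)*(-1085) = ((2*(-2*1))*(-1))*(-1085) = ((2*(-2))*(-1))*(-1085) = -4*(-1)*(-1085) = 4*(-1085) = -4340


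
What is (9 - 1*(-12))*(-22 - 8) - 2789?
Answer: -3419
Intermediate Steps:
(9 - 1*(-12))*(-22 - 8) - 2789 = (9 + 12)*(-30) - 2789 = 21*(-30) - 2789 = -630 - 2789 = -3419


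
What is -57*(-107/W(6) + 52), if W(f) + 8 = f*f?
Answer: -76893/28 ≈ -2746.2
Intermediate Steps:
W(f) = -8 + f² (W(f) = -8 + f*f = -8 + f²)
-57*(-107/W(6) + 52) = -57*(-107/(-8 + 6²) + 52) = -57*(-107/(-8 + 36) + 52) = -57*(-107/28 + 52) = -57*1349/28 = -76893/28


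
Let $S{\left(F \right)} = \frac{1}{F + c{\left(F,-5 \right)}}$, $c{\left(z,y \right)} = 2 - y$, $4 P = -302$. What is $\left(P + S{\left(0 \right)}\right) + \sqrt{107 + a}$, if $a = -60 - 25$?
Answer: $- \frac{1055}{14} + \sqrt{22} \approx -70.667$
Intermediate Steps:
$a = -85$
$P = - \frac{151}{2}$ ($P = \frac{1}{4} \left(-302\right) = - \frac{151}{2} \approx -75.5$)
$S{\left(F \right)} = \frac{1}{7 + F}$ ($S{\left(F \right)} = \frac{1}{F + \left(2 - -5\right)} = \frac{1}{F + \left(2 + 5\right)} = \frac{1}{F + 7} = \frac{1}{7 + F}$)
$\left(P + S{\left(0 \right)}\right) + \sqrt{107 + a} = \left(- \frac{151}{2} + \frac{1}{7 + 0}\right) + \sqrt{107 - 85} = \left(- \frac{151}{2} + \frac{1}{7}\right) + \sqrt{22} = - \frac{1055}{14} + \sqrt{22}$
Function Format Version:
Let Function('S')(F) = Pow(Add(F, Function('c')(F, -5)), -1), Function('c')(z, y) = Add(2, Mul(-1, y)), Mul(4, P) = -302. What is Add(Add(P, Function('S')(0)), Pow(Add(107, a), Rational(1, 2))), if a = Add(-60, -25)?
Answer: Add(Rational(-1055, 14), Pow(22, Rational(1, 2))) ≈ -70.667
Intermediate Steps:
a = -85
P = Rational(-151, 2) (P = Mul(Rational(1, 4), -302) = Rational(-151, 2) ≈ -75.500)
Function('S')(F) = Pow(Add(7, F), -1) (Function('S')(F) = Pow(Add(F, Add(2, Mul(-1, -5))), -1) = Pow(Add(F, Add(2, 5)), -1) = Pow(Add(F, 7), -1) = Pow(Add(7, F), -1))
Add(Add(P, Function('S')(0)), Pow(Add(107, a), Rational(1, 2))) = Add(Add(Rational(-151, 2), Pow(Add(7, 0), -1)), Pow(Add(107, -85), Rational(1, 2))) = Add(Add(Rational(-151, 2), Pow(7, -1)), Pow(22, Rational(1, 2))) = Add(Add(Rational(-151, 2), Rational(1, 7)), Pow(22, Rational(1, 2))) = Add(Rational(-1055, 14), Pow(22, Rational(1, 2)))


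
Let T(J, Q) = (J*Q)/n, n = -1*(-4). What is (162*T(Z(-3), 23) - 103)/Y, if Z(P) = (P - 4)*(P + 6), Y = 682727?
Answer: -39329/1365454 ≈ -0.028803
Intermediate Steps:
Z(P) = (-4 + P)*(6 + P)
n = 4
T(J, Q) = J*Q/4 (T(J, Q) = (J*Q)/4 = (J*Q)*(¼) = J*Q/4)
(162*T(Z(-3), 23) - 103)/Y = (162*((¼)*(-24 + (-3)² + 2*(-3))*23) - 103)/682727 = (162*((¼)*(-24 + 9 - 6)*23) - 103)*(1/682727) = (162*((¼)*(-21)*23) - 103)*(1/682727) = (162*(-483/4) - 103)*(1/682727) = (-39123/2 - 103)*(1/682727) = -39329/2*1/682727 = -39329/1365454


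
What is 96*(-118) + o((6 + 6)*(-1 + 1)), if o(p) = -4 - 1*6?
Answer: -11338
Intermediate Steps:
o(p) = -10 (o(p) = -4 - 6 = -10)
96*(-118) + o((6 + 6)*(-1 + 1)) = 96*(-118) - 10 = -11328 - 10 = -11338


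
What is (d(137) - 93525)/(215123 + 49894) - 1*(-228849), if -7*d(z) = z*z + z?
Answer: 141513818150/618373 ≈ 2.2885e+5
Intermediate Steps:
d(z) = -z/7 - z²/7 (d(z) = -(z*z + z)/7 = -(z² + z)/7 = -(z + z²)/7 = -z/7 - z²/7)
(d(137) - 93525)/(215123 + 49894) - 1*(-228849) = (-⅐*137*(1 + 137) - 93525)/(215123 + 49894) - 1*(-228849) = (-⅐*137*138 - 93525)/265017 + 228849 = (-18906/7 - 93525)*(1/265017) + 228849 = -673581/7*1/265017 + 228849 = -224527/618373 + 228849 = 141513818150/618373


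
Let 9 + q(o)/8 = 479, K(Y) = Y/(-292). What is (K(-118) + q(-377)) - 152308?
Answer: -21687949/146 ≈ -1.4855e+5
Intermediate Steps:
K(Y) = -Y/292 (K(Y) = Y*(-1/292) = -Y/292)
q(o) = 3760 (q(o) = -72 + 8*479 = -72 + 3832 = 3760)
(K(-118) + q(-377)) - 152308 = (-1/292*(-118) + 3760) - 152308 = (59/146 + 3760) - 152308 = 549019/146 - 152308 = -21687949/146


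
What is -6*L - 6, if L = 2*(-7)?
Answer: 78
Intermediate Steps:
L = -14
-6*L - 6 = -6*(-14) - 6 = 84 - 6 = 78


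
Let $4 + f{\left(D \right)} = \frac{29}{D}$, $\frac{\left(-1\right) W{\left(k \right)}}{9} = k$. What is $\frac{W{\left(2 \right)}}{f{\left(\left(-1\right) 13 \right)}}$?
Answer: $\frac{26}{9} \approx 2.8889$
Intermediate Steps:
$W{\left(k \right)} = - 9 k$
$f{\left(D \right)} = -4 + \frac{29}{D}$
$\frac{W{\left(2 \right)}}{f{\left(\left(-1\right) 13 \right)}} = \frac{\left(-9\right) 2}{-4 + \frac{29}{\left(-1\right) 13}} = - \frac{18}{-4 + \frac{29}{-13}} = - \frac{18}{-4 + 29 \left(- \frac{1}{13}\right)} = - \frac{18}{-4 - \frac{29}{13}} = - \frac{18}{- \frac{81}{13}} = \left(-18\right) \left(- \frac{13}{81}\right) = \frac{26}{9}$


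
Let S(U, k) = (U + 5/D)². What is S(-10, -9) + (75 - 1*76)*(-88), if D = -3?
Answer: 2017/9 ≈ 224.11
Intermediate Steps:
S(U, k) = (-5/3 + U)² (S(U, k) = (U + 5/(-3))² = (U + 5*(-⅓))² = (U - 5/3)² = (-5/3 + U)²)
S(-10, -9) + (75 - 1*76)*(-88) = (-5 + 3*(-10))²/9 + (75 - 1*76)*(-88) = (-5 - 30)²/9 + (75 - 76)*(-88) = (⅑)*(-35)² - 1*(-88) = (⅑)*1225 + 88 = 1225/9 + 88 = 2017/9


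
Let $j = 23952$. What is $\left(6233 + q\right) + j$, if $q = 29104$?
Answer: $59289$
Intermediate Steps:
$\left(6233 + q\right) + j = \left(6233 + 29104\right) + 23952 = 35337 + 23952 = 59289$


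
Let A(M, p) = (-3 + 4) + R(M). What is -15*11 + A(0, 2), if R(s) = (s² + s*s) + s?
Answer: -164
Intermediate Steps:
R(s) = s + 2*s² (R(s) = (s² + s²) + s = 2*s² + s = s + 2*s²)
A(M, p) = 1 + M*(1 + 2*M) (A(M, p) = (-3 + 4) + M*(1 + 2*M) = 1 + M*(1 + 2*M))
-15*11 + A(0, 2) = -15*11 + (1 + 0*(1 + 2*0)) = -165 + (1 + 0*(1 + 0)) = -165 + (1 + 0*1) = -165 + (1 + 0) = -165 + 1 = -164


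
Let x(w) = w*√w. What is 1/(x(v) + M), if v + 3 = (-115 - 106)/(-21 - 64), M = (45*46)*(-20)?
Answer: -646875/26780625001 + 5*I*√10/107122500004 ≈ -2.4155e-5 + 1.476e-10*I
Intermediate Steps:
M = -41400 (M = 2070*(-20) = -41400)
v = -⅖ (v = -3 + (-115 - 106)/(-21 - 64) = -3 - 221/(-85) = -3 - 221*(-1/85) = -3 + 13/5 = -⅖ ≈ -0.40000)
x(w) = w^(3/2)
1/(x(v) + M) = 1/((-⅖)^(3/2) - 41400) = 1/(-2*I*√10/25 - 41400) = 1/(-41400 - 2*I*√10/25)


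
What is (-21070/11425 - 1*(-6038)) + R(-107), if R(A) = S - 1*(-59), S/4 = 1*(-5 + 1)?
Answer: 13890871/2285 ≈ 6079.2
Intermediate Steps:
S = -16 (S = 4*(1*(-5 + 1)) = 4*(1*(-4)) = 4*(-4) = -16)
R(A) = 43 (R(A) = -16 - 1*(-59) = -16 + 59 = 43)
(-21070/11425 - 1*(-6038)) + R(-107) = (-21070/11425 - 1*(-6038)) + 43 = (-21070*1/11425 + 6038) + 43 = (-4214/2285 + 6038) + 43 = 13792616/2285 + 43 = 13890871/2285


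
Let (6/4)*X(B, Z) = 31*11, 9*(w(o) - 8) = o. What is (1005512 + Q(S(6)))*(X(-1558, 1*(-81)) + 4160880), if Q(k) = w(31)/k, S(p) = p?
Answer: 338908154804411/81 ≈ 4.1841e+12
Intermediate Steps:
w(o) = 8 + o/9
X(B, Z) = 682/3 (X(B, Z) = 2*(31*11)/3 = (⅔)*341 = 682/3)
Q(k) = 103/(9*k) (Q(k) = (8 + (⅑)*31)/k = (8 + 31/9)/k = 103/(9*k))
(1005512 + Q(S(6)))*(X(-1558, 1*(-81)) + 4160880) = (1005512 + (103/9)/6)*(682/3 + 4160880) = (1005512 + (103/9)*(⅙))*(12483322/3) = (1005512 + 103/54)*(12483322/3) = (54297751/54)*(12483322/3) = 338908154804411/81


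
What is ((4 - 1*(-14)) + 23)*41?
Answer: 1681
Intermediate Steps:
((4 - 1*(-14)) + 23)*41 = ((4 + 14) + 23)*41 = (18 + 23)*41 = 41*41 = 1681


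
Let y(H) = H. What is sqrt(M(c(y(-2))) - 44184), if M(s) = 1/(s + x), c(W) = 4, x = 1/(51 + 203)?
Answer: I*sqrt(5077640762)/339 ≈ 210.2*I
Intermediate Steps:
x = 1/254 ≈ 0.0039370
M(s) = 1/(1/254 + s) (M(s) = 1/(s + 1/254) = 1/(1/254 + s))
sqrt(M(c(y(-2))) - 44184) = sqrt(254/(1 + 254*4) - 44184) = sqrt(254/(1 + 1016) - 44184) = sqrt(254/1017 - 44184) = sqrt(-44934874/1017) = I*sqrt(5077640762)/339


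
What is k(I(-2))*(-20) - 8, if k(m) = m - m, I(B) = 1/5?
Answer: -8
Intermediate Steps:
I(B) = ⅕
k(m) = 0
k(I(-2))*(-20) - 8 = 0*(-20) - 8 = 0 - 8 = -8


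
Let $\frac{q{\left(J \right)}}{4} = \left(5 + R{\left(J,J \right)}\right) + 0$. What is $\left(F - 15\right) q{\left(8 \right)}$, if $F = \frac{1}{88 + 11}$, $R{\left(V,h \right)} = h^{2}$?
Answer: $- \frac{136528}{33} \approx -4137.2$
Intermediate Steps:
$F = \frac{1}{99} \approx 0.010101$
$q{\left(J \right)} = 20 + 4 J^{2}$ ($q{\left(J \right)} = 4 \left(\left(5 + J^{2}\right) + 0\right) = 4 \left(5 + J^{2}\right) = 20 + 4 J^{2}$)
$\left(F - 15\right) q{\left(8 \right)} = \left(\frac{1}{99} - 15\right) \left(20 + 4 \cdot 8^{2}\right) = - \frac{1484 \left(20 + 4 \cdot 64\right)}{99} = - \frac{1484 \left(20 + 256\right)}{99} = \left(- \frac{1484}{99}\right) 276 = - \frac{136528}{33}$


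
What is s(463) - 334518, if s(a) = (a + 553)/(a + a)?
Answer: -154881326/463 ≈ -3.3452e+5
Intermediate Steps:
s(a) = (553 + a)/(2*a) (s(a) = (553 + a)/((2*a)) = (553 + a)*(1/(2*a)) = (553 + a)/(2*a))
s(463) - 334518 = (½)*(553 + 463)/463 - 334518 = (½)*(1/463)*1016 - 334518 = 508/463 - 334518 = -154881326/463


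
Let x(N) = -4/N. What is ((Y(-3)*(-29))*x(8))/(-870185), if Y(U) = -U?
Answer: -87/1740370 ≈ -4.9989e-5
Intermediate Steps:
((Y(-3)*(-29))*x(8))/(-870185) = ((-1*(-3)*(-29))*(-4/8))/(-870185) = ((3*(-29))*(-4*1/8))*(-1/870185) = -87*(-1/2)*(-1/870185) = (87/2)*(-1/870185) = -87/1740370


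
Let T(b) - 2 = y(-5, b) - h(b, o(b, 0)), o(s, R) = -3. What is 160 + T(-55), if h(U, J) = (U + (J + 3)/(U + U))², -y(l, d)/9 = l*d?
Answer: -5338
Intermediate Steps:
y(l, d) = -9*d*l (y(l, d) = -9*l*d = -9*d*l)
h(U, J) = (U + (3 + J)/(2*U))² (h(U, J) = (U + (3 + J)/((2*U)))² = (U + (3 + J)*(1/(2*U)))² = (U + (3 + J)/(2*U))²)
T(b) = 2 - b² + 45*b (T(b) = 2 + (-9*b*(-5) - (3 - 3 + 2*b²)²/(4*b²)) = 2 + (45*b - (2*b²)²/(4*b²)) = 2 + (45*b - 4*b⁴/(4*b²)) = 2 + (45*b - b²) = 2 + (-b² + 45*b) = 2 - b² + 45*b)
160 + T(-55) = 160 + (2 - 1*(-55)² + 45*(-55)) = 160 + (2 - 1*3025 - 2475) = 160 + (2 - 3025 - 2475) = 160 - 5498 = -5338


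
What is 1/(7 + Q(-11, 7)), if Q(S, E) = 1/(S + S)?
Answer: 22/153 ≈ 0.14379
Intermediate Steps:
Q(S, E) = 1/(2*S)
1/(7 + Q(-11, 7)) = 1/(7 + (½)/(-11)) = 1/(7 + (½)*(-1/11)) = 1/(7 - 1/22) = 1/(153/22) = 22/153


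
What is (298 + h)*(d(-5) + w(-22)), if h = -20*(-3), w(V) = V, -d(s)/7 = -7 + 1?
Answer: 7160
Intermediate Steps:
d(s) = 42 (d(s) = -7*(-7 + 1) = -7*(-6) = 42)
h = 60
(298 + h)*(d(-5) + w(-22)) = (298 + 60)*(42 - 22) = 358*20 = 7160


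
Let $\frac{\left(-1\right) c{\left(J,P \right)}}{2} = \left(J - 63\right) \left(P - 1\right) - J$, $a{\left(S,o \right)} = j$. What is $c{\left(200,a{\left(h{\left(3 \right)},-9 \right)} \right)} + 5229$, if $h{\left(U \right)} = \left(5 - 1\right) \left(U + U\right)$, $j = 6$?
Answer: $4259$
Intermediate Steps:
$h{\left(U \right)} = 8 U$ ($h{\left(U \right)} = 4 \cdot 2 U = 8 U$)
$a{\left(S,o \right)} = 6$
$c{\left(J,P \right)} = 2 J - 2 \left(-1 + P\right) \left(-63 + J\right)$ ($c{\left(J,P \right)} = - 2 \left(\left(J - 63\right) \left(P - 1\right) - J\right) = - 2 \left(\left(-63 + J\right) \left(-1 + P\right) - J\right) = - 2 \left(\left(-1 + P\right) \left(-63 + J\right) - J\right) = - 2 \left(- J + \left(-1 + P\right) \left(-63 + J\right)\right) = 2 J - 2 \left(-1 + P\right) \left(-63 + J\right)$)
$c{\left(200,a{\left(h{\left(3 \right)},-9 \right)} \right)} + 5229 = \left(-126 + 4 \cdot 200 + 126 \cdot 6 - 400 \cdot 6\right) + 5229 = \left(-126 + 800 + 756 - 2400\right) + 5229 = -970 + 5229 = 4259$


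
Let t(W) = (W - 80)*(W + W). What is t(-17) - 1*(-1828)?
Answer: 5126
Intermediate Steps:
t(W) = 2*W*(-80 + W) (t(W) = (-80 + W)*(2*W) = 2*W*(-80 + W))
t(-17) - 1*(-1828) = 2*(-17)*(-80 - 17) - 1*(-1828) = 2*(-17)*(-97) + 1828 = 3298 + 1828 = 5126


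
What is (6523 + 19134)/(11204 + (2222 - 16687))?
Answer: -25657/3261 ≈ -7.8678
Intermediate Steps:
(6523 + 19134)/(11204 + (2222 - 16687)) = 25657/(11204 - 14465) = 25657/(-3261) = 25657*(-1/3261) = -25657/3261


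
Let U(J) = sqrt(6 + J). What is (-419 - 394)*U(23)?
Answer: -813*sqrt(29) ≈ -4378.1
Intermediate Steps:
(-419 - 394)*U(23) = (-419 - 394)*sqrt(6 + 23) = -813*sqrt(29)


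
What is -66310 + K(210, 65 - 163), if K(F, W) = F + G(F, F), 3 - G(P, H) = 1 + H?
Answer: -66308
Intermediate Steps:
G(P, H) = 2 - H (G(P, H) = 3 - (1 + H) = 3 + (-1 - H) = 2 - H)
K(F, W) = 2 (K(F, W) = F + (2 - F) = 2)
-66310 + K(210, 65 - 163) = -66310 + 2 = -66308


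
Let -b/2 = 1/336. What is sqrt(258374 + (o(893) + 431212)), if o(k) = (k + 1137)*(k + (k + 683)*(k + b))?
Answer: sqrt(25734963354)/3 ≈ 53474.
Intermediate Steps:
b = -1/168 (b = -2/336 = -2*1/336 = -1/168 ≈ -0.0059524)
o(k) = (1137 + k)*(k + (683 + k)*(-1/168 + k)) (o(k) = (k + 1137)*(k + (k + 683)*(k - 1/168)) = (1137 + k)*(k + (683 + k)*(-1/168 + k)))
sqrt(258374 + (o(893) + 431212)) = sqrt(258374 + ((-258857/56 + 893**3 + (305927/168)*893**2 + (4666183/6)*893) + 431212)) = sqrt(258374 + ((-258857/56 + 712121957 + (305927/168)*797449 + 4166901419/6) + 431212)) = sqrt(258374 + ((-258857/56 + 712121957 + 243961180223/168 + 4166901419/6) + 431212)) = sqrt(258374 + (8576252360/3 + 431212)) = sqrt(258374 + 8577545996/3) = sqrt(8578321118/3) = sqrt(25734963354)/3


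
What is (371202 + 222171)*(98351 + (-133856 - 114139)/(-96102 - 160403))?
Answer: 2993895661985250/51301 ≈ 5.8359e+10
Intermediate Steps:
(371202 + 222171)*(98351 + (-133856 - 114139)/(-96102 - 160403)) = 593373*(98351 - 247995/(-256505)) = 593373*(98351 - 247995*(-1/256505)) = 593373*(98351 + 49599/51301) = 593373*(5045554250/51301) = 2993895661985250/51301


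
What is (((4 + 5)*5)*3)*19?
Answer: 2565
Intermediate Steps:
(((4 + 5)*5)*3)*19 = ((9*5)*3)*19 = (45*3)*19 = 135*19 = 2565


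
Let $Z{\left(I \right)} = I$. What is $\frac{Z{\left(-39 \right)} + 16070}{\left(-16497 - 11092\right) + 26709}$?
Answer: $- \frac{16031}{880} \approx -18.217$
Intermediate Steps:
$\frac{Z{\left(-39 \right)} + 16070}{\left(-16497 - 11092\right) + 26709} = \frac{-39 + 16070}{\left(-16497 - 11092\right) + 26709} = \frac{16031}{\left(-16497 - 11092\right) + 26709} = \frac{16031}{-27589 + 26709} = \frac{16031}{-880} = 16031 \left(- \frac{1}{880}\right) = - \frac{16031}{880}$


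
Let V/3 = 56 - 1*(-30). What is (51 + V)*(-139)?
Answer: -42951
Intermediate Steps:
V = 258 (V = 3*(56 - 1*(-30)) = 3*(56 + 30) = 3*86 = 258)
(51 + V)*(-139) = (51 + 258)*(-139) = 309*(-139) = -42951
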